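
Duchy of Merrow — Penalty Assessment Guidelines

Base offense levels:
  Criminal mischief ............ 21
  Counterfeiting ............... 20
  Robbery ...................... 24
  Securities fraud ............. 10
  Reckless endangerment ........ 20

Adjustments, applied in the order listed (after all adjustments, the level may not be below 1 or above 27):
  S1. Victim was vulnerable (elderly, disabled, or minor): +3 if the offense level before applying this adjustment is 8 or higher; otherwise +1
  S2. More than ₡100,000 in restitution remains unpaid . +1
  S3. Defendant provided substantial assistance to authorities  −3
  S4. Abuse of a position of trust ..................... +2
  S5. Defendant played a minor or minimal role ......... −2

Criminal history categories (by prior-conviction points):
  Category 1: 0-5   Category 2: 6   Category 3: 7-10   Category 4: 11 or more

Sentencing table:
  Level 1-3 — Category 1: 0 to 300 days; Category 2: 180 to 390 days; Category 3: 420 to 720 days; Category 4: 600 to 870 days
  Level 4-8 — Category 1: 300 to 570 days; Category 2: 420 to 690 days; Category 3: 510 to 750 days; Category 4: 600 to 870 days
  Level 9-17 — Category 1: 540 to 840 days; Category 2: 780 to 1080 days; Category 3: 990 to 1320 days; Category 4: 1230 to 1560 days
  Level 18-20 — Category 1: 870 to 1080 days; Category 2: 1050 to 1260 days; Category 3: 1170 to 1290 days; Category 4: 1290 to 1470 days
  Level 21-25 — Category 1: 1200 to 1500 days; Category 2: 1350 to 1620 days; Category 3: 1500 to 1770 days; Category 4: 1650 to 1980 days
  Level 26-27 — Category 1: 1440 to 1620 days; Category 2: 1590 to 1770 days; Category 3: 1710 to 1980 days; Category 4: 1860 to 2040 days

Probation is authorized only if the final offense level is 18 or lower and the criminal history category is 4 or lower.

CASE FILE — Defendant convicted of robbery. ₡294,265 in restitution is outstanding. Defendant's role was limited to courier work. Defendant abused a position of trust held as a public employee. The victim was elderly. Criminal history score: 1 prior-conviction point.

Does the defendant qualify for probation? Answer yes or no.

Base offense level for robbery: 24.
S1 applies (level before this adjustment is 24 ≥ 8, so +3): 24 + 3 = 27.
S2 applies: 27 + 1 = 28.
S3 does not apply.
S4 applies: 28 + 2 = 30.
S5 applies: 30 − 2 = 28.
Level 28 exceeds the maximum of 27; capped at 27.
Final offense level: 27.
Criminal history: 1 prior point → Category 1 (0-5).
Level 27 falls in the 26-27 band.
Grid: Level 26-27 × Category 1 = 1440-1620 days.
Probation check: level 27 > 18 and category 1 ≤ 4 → not eligible.

No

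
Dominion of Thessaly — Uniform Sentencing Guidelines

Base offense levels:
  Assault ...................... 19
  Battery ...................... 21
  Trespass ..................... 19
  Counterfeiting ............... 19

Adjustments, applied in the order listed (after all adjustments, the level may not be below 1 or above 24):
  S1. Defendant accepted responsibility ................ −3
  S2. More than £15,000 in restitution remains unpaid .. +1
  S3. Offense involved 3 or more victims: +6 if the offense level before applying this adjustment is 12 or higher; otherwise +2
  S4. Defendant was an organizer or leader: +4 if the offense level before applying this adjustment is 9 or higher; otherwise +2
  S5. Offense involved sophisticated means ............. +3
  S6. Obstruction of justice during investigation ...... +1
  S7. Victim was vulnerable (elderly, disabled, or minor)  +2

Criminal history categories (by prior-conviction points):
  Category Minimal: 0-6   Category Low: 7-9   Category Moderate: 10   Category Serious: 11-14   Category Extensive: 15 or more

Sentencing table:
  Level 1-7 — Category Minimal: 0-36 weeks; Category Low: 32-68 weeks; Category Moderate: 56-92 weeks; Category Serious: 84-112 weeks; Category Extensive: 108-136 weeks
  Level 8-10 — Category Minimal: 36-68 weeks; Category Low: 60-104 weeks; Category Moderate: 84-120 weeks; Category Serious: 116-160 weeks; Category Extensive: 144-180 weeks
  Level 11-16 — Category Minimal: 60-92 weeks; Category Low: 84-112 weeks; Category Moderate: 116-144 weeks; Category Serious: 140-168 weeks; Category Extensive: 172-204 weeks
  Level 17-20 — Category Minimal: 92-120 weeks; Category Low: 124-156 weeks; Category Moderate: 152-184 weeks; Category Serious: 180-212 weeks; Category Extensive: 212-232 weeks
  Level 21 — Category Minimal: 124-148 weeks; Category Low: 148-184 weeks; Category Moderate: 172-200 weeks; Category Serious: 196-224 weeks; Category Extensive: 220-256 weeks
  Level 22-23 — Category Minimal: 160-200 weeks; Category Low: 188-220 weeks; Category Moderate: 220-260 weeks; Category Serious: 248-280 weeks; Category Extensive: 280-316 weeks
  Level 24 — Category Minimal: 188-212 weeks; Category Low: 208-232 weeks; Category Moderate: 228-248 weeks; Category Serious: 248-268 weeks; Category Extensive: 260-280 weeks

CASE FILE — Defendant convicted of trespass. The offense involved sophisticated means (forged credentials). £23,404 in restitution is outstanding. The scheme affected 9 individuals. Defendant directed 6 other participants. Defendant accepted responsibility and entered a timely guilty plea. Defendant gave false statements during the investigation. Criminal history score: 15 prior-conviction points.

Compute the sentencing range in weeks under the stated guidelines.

260-280 weeks

Base offense level for trespass: 19.
S1 applies: 19 − 3 = 16.
S2 applies: 16 + 1 = 17.
S3 applies (level before this adjustment is 17 ≥ 12, so +6): 17 + 6 = 23.
S4 applies (level before this adjustment is 23 ≥ 9, so +4): 23 + 4 = 27.
S5 applies: 27 + 3 = 30.
S6 applies: 30 + 1 = 31.
S7 does not apply.
Level 31 exceeds the maximum of 24; capped at 24.
Final offense level: 24.
Criminal history: 15 prior points → Category Extensive (15+).
Level 24 falls in the 24 band.
Grid: Level 24 × Category Extensive = 260-280 weeks.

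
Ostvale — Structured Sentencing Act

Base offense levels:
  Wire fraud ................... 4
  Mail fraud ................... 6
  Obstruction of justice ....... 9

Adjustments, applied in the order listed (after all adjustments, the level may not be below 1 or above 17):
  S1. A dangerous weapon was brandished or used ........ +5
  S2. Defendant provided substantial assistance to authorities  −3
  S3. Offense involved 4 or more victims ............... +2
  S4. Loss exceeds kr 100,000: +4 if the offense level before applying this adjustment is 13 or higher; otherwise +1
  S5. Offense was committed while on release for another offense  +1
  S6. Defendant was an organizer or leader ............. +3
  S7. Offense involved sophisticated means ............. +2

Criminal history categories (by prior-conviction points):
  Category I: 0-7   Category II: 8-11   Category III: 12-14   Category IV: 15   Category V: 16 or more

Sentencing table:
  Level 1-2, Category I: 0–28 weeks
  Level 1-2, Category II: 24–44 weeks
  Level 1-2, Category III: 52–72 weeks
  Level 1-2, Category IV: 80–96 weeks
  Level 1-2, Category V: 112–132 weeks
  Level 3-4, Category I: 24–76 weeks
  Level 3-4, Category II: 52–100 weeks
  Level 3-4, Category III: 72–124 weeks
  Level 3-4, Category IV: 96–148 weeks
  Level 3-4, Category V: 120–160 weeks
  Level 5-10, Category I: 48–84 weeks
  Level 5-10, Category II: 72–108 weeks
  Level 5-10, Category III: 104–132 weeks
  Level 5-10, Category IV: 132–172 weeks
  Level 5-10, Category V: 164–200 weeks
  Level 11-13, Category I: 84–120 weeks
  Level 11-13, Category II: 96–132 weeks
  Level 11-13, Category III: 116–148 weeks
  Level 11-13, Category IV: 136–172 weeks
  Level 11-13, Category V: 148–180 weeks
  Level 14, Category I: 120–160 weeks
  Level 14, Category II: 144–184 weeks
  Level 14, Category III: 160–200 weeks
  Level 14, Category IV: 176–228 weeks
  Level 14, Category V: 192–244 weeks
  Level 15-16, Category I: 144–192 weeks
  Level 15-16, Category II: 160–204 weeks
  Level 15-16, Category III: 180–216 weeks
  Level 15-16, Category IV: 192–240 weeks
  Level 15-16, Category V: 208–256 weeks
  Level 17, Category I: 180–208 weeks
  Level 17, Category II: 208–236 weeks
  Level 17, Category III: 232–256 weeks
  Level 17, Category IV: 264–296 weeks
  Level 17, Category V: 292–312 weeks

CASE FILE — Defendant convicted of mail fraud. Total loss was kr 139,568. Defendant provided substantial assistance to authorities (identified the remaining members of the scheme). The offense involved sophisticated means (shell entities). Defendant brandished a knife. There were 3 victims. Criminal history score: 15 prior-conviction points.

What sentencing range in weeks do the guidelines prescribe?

136-172 weeks

Base offense level for mail fraud: 6.
S1 applies: 6 + 5 = 11.
S2 applies: 11 − 3 = 8.
S4 applies (level before this adjustment is 8 < 13, so +1): 8 + 1 = 9.
S7 applies: 9 + 2 = 11.
Final offense level: 11.
Criminal history: 15 prior points → Category IV (15).
Level 11 falls in the 11-13 band.
Grid: Level 11-13 × Category IV = 136-172 weeks.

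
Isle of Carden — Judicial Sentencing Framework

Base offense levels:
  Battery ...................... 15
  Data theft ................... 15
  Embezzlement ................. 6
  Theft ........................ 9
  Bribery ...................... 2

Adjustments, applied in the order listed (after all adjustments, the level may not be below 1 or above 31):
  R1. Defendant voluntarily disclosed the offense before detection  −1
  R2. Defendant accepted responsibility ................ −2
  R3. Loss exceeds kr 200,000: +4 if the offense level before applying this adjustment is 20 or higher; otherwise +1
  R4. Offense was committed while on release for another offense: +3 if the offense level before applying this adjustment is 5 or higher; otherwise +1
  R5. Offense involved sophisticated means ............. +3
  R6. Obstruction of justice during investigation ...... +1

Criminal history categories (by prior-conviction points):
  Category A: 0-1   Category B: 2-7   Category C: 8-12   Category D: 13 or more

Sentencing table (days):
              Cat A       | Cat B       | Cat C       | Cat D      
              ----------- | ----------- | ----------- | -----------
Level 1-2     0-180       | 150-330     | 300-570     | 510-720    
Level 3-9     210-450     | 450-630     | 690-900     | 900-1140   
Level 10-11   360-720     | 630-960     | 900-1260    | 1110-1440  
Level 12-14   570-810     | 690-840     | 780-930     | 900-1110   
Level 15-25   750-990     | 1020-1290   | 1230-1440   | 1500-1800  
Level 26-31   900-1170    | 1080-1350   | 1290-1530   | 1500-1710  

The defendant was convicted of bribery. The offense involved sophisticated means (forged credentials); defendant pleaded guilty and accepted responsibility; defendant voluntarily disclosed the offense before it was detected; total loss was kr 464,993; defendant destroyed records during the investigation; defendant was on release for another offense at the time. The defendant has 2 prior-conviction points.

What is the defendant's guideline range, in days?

Base offense level for bribery: 2.
R1 applies: 2 − 1 = 1.
R2 applies: 1 − 2 = -1.
R3 applies (level before this adjustment is -1 < 20, so +1): -1 + 1 = 0.
R4 applies (level before this adjustment is 0 < 5, so +1): 0 + 1 = 1.
R5 applies: 1 + 3 = 4.
R6 applies: 4 + 1 = 5.
Final offense level: 5.
Criminal history: 2 prior points → Category B (2-7).
Level 5 falls in the 3-9 band.
Grid: Level 3-9 × Category B = 450-630 days.

450-630 days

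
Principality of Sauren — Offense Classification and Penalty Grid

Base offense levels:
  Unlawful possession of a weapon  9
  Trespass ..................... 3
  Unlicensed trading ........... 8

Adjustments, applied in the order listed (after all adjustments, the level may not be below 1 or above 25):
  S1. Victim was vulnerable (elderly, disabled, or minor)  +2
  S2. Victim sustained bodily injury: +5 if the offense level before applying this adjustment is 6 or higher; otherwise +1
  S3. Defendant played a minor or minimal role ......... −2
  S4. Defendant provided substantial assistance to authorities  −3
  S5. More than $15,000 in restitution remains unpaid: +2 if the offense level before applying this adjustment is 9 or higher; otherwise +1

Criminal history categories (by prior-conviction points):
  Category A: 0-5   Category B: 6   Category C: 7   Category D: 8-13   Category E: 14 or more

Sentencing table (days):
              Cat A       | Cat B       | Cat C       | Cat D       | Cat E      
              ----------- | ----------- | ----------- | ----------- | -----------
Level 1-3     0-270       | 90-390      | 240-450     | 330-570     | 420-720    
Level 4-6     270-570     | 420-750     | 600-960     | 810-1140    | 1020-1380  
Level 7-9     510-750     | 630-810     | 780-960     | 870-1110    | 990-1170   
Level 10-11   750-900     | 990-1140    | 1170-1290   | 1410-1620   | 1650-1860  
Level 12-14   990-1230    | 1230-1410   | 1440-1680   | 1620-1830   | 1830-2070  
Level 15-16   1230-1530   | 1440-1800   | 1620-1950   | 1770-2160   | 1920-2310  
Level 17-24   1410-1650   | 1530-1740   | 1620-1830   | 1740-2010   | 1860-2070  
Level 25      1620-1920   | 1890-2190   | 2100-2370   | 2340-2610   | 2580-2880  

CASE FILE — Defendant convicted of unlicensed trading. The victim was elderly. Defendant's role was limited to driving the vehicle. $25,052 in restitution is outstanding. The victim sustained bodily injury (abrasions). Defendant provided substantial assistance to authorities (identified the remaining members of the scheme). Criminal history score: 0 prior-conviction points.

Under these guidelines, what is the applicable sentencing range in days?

990-1230 days

Base offense level for unlicensed trading: 8.
S1 applies: 8 + 2 = 10.
S2 applies (level before this adjustment is 10 ≥ 6, so +5): 10 + 5 = 15.
S3 applies: 15 − 2 = 13.
S4 applies: 13 − 3 = 10.
S5 applies (level before this adjustment is 10 ≥ 9, so +2): 10 + 2 = 12.
Final offense level: 12.
Criminal history: 0 prior points → Category A (0-5).
Level 12 falls in the 12-14 band.
Grid: Level 12-14 × Category A = 990-1230 days.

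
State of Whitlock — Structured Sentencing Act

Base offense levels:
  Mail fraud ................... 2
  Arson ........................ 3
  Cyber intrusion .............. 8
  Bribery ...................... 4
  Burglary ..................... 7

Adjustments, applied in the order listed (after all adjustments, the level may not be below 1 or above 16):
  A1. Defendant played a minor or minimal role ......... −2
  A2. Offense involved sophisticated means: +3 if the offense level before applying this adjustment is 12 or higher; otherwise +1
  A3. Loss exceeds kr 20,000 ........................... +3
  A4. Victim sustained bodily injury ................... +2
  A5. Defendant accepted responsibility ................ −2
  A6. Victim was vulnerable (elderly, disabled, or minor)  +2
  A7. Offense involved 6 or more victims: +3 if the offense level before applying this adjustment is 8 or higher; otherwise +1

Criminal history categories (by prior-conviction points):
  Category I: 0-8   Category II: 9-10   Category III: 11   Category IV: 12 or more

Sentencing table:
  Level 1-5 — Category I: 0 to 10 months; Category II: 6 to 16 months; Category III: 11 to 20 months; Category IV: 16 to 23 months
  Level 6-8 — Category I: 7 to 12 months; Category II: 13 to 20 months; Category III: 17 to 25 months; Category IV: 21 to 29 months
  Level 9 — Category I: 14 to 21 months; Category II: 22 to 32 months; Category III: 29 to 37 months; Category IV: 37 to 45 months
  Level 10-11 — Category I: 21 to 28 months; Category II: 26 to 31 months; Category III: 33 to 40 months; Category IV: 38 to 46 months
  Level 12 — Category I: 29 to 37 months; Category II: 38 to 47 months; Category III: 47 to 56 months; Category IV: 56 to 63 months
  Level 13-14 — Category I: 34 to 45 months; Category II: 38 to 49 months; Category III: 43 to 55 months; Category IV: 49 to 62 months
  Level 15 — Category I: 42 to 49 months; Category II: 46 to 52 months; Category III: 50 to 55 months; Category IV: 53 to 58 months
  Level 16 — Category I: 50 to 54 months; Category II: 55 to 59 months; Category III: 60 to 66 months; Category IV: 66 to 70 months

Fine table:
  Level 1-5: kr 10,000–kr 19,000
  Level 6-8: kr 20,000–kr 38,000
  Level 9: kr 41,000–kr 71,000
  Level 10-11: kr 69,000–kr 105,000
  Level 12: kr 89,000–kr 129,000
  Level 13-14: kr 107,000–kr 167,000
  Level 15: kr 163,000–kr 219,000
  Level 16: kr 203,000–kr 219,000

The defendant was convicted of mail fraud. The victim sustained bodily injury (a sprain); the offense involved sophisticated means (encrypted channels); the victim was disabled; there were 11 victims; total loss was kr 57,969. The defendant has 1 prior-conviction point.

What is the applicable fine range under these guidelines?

kr 107,000–kr 167,000

Base offense level for mail fraud: 2.
A1 does not apply.
A2 applies (level before this adjustment is 2 < 12, so +1): 2 + 1 = 3.
A3 applies: 3 + 3 = 6.
A4 applies: 6 + 2 = 8.
A5 does not apply.
A6 applies: 8 + 2 = 10.
A7 applies (level before this adjustment is 10 ≥ 8, so +3): 10 + 3 = 13.
Final offense level: 13.
Level 13 falls in the 13-14 band.
Fine table: Level 13-14 → kr 107,000–kr 167,000.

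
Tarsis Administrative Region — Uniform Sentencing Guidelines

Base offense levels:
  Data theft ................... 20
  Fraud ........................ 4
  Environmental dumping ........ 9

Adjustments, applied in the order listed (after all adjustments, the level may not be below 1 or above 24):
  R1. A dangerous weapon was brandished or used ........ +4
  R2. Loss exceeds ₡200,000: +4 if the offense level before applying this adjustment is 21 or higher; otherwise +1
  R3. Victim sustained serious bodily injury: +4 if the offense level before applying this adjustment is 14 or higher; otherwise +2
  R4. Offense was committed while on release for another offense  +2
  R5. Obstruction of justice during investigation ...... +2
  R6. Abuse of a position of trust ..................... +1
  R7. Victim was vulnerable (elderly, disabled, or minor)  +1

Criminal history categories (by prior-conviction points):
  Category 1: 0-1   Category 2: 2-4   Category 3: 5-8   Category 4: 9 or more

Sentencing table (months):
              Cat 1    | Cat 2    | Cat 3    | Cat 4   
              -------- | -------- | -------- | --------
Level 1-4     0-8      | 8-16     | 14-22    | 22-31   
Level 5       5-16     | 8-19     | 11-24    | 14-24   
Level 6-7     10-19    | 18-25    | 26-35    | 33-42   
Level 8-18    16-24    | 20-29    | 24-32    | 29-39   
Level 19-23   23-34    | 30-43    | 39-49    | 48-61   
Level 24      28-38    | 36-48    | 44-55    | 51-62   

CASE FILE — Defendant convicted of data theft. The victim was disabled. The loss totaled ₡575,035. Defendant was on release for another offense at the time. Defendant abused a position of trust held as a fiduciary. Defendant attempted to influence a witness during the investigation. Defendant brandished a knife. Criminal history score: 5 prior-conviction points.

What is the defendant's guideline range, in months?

Base offense level for data theft: 20.
R1 applies: 20 + 4 = 24.
R2 applies (level before this adjustment is 24 ≥ 21, so +4): 24 + 4 = 28.
R4 applies: 28 + 2 = 30.
R5 applies: 30 + 2 = 32.
R6 applies: 32 + 1 = 33.
R7 applies: 33 + 1 = 34.
Level 34 exceeds the maximum of 24; capped at 24.
Final offense level: 24.
Criminal history: 5 prior points → Category 3 (5-8).
Level 24 falls in the 24 band.
Grid: Level 24 × Category 3 = 44-55 months.

44-55 months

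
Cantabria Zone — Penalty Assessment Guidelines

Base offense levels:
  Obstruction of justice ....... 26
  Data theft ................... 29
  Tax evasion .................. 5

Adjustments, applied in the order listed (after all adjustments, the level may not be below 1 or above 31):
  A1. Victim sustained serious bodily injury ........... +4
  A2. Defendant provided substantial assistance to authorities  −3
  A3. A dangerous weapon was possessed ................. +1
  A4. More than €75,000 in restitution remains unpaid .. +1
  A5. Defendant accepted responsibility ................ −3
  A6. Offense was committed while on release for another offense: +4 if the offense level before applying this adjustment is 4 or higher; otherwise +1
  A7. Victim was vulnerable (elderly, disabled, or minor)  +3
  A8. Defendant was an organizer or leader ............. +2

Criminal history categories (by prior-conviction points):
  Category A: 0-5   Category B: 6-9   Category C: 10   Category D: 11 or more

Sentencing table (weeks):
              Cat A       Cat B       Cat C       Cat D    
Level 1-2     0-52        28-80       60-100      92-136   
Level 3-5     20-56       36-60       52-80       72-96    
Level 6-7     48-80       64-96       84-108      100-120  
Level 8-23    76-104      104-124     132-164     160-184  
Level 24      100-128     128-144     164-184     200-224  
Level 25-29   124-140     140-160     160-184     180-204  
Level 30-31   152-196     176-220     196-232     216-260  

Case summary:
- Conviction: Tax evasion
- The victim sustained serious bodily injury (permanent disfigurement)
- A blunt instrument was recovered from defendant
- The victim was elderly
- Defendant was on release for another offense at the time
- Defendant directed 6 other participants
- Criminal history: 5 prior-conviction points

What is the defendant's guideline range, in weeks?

76-104 weeks

Base offense level for tax evasion: 5.
A1 applies: 5 + 4 = 9.
A2 does not apply.
A3 applies: 9 + 1 = 10.
A4 does not apply.
A6 applies (level before this adjustment is 10 ≥ 4, so +4): 10 + 4 = 14.
A7 applies: 14 + 3 = 17.
A8 applies: 17 + 2 = 19.
Final offense level: 19.
Criminal history: 5 prior points → Category A (0-5).
Level 19 falls in the 8-23 band.
Grid: Level 8-23 × Category A = 76-104 weeks.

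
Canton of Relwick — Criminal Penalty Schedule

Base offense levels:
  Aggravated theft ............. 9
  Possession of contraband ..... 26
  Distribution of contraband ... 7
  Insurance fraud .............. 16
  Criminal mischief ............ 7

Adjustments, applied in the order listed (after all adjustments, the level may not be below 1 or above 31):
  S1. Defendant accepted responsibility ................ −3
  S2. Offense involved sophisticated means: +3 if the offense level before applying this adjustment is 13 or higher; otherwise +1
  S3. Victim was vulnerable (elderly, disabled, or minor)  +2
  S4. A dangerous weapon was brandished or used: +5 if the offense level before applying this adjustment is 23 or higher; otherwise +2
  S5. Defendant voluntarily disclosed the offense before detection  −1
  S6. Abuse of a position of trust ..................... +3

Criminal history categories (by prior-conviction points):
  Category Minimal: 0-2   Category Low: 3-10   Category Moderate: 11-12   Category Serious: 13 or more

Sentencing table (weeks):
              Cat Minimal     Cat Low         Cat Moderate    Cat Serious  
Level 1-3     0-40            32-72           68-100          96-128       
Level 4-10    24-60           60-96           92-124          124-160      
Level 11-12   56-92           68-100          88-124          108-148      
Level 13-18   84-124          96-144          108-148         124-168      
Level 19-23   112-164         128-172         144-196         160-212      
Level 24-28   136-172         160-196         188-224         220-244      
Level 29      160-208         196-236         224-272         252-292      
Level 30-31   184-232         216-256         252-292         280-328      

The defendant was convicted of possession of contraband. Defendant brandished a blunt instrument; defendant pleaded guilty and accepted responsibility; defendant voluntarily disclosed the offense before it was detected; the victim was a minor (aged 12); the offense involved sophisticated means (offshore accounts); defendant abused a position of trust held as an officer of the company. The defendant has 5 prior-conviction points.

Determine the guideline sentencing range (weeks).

Base offense level for possession of contraband: 26.
S1 applies: 26 − 3 = 23.
S2 applies (level before this adjustment is 23 ≥ 13, so +3): 23 + 3 = 26.
S3 applies: 26 + 2 = 28.
S4 applies (level before this adjustment is 28 ≥ 23, so +5): 28 + 5 = 33.
S5 applies: 33 − 1 = 32.
S6 applies: 32 + 3 = 35.
Level 35 exceeds the maximum of 31; capped at 31.
Final offense level: 31.
Criminal history: 5 prior points → Category Low (3-10).
Level 31 falls in the 30-31 band.
Grid: Level 30-31 × Category Low = 216-256 weeks.

216-256 weeks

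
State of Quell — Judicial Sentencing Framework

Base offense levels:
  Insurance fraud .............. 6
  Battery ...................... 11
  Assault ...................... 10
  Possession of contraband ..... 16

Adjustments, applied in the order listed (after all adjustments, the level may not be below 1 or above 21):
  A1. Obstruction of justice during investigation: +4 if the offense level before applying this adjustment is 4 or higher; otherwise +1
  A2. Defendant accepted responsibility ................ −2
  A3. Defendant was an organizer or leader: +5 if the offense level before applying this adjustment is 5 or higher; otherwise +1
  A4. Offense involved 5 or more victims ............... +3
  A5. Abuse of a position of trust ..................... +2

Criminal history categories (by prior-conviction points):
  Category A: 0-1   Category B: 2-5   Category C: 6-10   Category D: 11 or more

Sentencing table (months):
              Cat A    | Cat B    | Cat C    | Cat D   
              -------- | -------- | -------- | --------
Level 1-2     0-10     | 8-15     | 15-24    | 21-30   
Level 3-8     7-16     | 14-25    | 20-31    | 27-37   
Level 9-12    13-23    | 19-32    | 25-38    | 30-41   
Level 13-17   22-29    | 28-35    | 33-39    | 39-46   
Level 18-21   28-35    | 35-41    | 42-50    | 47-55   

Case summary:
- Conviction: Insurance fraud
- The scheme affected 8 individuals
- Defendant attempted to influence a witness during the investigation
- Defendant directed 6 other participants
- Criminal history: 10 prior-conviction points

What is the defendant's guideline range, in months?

42-50 months

Base offense level for insurance fraud: 6.
A1 applies (level before this adjustment is 6 ≥ 4, so +4): 6 + 4 = 10.
A2 does not apply.
A3 applies (level before this adjustment is 10 ≥ 5, so +5): 10 + 5 = 15.
A4 applies: 15 + 3 = 18.
Final offense level: 18.
Criminal history: 10 prior points → Category C (6-10).
Level 18 falls in the 18-21 band.
Grid: Level 18-21 × Category C = 42-50 months.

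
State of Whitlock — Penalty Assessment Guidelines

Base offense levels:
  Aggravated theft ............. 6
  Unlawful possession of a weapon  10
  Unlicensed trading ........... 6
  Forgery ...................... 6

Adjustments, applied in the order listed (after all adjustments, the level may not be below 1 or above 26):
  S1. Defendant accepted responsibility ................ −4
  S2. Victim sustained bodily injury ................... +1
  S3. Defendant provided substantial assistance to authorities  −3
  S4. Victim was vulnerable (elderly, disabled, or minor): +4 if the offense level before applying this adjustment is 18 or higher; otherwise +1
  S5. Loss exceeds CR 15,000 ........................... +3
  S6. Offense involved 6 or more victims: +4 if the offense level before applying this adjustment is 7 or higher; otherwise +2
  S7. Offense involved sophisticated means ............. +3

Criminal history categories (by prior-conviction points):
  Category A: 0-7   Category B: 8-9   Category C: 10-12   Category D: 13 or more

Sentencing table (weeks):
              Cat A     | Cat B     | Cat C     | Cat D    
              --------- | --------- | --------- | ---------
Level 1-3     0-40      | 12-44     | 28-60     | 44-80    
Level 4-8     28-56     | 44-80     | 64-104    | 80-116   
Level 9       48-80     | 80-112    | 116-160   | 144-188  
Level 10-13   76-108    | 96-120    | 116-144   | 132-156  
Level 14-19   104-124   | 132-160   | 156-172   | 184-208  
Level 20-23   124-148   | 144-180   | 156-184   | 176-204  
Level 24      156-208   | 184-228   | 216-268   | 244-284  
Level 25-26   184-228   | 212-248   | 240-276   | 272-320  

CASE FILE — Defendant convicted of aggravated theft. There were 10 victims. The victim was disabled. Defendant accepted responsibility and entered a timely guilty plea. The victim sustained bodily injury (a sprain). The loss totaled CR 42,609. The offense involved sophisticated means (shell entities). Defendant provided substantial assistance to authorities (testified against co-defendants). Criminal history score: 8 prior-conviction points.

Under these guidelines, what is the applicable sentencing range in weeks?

Base offense level for aggravated theft: 6.
S1 applies: 6 − 4 = 2.
S2 applies: 2 + 1 = 3.
S3 applies: 3 − 3 = 0.
S4 applies (level before this adjustment is 0 < 18, so +1): 0 + 1 = 1.
S5 applies: 1 + 3 = 4.
S6 applies (level before this adjustment is 4 < 7, so +2): 4 + 2 = 6.
S7 applies: 6 + 3 = 9.
Final offense level: 9.
Criminal history: 8 prior points → Category B (8-9).
Level 9 falls in the 9 band.
Grid: Level 9 × Category B = 80-112 weeks.

80-112 weeks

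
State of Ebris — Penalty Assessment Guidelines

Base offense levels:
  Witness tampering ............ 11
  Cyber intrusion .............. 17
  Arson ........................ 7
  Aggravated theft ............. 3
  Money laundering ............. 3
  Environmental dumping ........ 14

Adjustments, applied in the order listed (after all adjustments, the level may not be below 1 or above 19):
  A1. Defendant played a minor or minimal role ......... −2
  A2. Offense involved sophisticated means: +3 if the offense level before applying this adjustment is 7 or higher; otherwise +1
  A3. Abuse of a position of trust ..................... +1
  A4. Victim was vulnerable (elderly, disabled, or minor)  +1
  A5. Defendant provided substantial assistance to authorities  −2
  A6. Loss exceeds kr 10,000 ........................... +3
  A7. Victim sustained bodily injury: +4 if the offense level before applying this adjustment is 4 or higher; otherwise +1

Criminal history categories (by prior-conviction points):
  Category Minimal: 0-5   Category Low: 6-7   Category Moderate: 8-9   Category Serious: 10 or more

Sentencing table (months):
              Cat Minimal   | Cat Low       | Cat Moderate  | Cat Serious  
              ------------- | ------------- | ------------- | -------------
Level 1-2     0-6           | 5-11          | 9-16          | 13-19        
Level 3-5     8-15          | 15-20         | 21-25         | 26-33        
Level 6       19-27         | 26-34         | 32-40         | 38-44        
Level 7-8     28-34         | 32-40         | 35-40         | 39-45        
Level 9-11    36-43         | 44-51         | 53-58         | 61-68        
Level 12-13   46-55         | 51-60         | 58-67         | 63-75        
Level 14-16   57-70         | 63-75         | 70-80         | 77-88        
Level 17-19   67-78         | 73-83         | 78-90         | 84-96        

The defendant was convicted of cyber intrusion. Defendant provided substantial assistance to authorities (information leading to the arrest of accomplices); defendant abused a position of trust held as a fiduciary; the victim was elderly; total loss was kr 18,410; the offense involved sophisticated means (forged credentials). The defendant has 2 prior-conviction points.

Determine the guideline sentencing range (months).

67-78 months

Base offense level for cyber intrusion: 17.
A1 does not apply.
A2 applies (level before this adjustment is 17 ≥ 7, so +3): 17 + 3 = 20.
A3 applies: 20 + 1 = 21.
A4 applies: 21 + 1 = 22.
A5 applies: 22 − 2 = 20.
A6 applies: 20 + 3 = 23.
A7 does not apply.
Level 23 exceeds the maximum of 19; capped at 19.
Final offense level: 19.
Criminal history: 2 prior points → Category Minimal (0-5).
Level 19 falls in the 17-19 band.
Grid: Level 17-19 × Category Minimal = 67-78 months.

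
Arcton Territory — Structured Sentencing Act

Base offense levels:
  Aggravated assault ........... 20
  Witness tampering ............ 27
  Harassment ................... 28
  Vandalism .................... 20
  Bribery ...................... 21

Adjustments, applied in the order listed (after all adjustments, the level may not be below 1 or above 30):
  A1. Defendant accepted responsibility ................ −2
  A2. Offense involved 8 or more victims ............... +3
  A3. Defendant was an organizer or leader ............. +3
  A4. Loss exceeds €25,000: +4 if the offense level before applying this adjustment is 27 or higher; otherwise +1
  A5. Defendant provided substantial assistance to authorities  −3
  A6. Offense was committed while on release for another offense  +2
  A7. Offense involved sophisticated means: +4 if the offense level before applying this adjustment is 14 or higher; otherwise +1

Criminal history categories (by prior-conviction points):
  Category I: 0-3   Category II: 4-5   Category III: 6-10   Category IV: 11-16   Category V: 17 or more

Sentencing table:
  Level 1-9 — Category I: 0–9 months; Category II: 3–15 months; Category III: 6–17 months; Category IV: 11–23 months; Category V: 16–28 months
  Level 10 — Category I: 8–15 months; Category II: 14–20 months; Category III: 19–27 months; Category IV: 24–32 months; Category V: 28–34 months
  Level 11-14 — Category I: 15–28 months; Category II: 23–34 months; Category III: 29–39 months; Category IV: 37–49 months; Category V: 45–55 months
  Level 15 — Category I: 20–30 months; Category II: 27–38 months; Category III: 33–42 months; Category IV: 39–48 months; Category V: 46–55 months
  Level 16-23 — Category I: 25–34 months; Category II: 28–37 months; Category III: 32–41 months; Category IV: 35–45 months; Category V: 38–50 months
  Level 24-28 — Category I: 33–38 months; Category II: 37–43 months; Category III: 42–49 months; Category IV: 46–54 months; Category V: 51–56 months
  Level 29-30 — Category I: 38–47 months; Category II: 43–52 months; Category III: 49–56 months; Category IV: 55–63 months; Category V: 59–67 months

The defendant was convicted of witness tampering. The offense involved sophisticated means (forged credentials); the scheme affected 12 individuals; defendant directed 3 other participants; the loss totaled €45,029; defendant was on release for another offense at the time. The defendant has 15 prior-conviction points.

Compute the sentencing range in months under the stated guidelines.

55-63 months

Base offense level for witness tampering: 27.
A1 does not apply.
A2 applies: 27 + 3 = 30.
A3 applies: 30 + 3 = 33.
A4 applies (level before this adjustment is 33 ≥ 27, so +4): 33 + 4 = 37.
A5 does not apply.
A6 applies: 37 + 2 = 39.
A7 applies (level before this adjustment is 39 ≥ 14, so +4): 39 + 4 = 43.
Level 43 exceeds the maximum of 30; capped at 30.
Final offense level: 30.
Criminal history: 15 prior points → Category IV (11-16).
Level 30 falls in the 29-30 band.
Grid: Level 29-30 × Category IV = 55-63 months.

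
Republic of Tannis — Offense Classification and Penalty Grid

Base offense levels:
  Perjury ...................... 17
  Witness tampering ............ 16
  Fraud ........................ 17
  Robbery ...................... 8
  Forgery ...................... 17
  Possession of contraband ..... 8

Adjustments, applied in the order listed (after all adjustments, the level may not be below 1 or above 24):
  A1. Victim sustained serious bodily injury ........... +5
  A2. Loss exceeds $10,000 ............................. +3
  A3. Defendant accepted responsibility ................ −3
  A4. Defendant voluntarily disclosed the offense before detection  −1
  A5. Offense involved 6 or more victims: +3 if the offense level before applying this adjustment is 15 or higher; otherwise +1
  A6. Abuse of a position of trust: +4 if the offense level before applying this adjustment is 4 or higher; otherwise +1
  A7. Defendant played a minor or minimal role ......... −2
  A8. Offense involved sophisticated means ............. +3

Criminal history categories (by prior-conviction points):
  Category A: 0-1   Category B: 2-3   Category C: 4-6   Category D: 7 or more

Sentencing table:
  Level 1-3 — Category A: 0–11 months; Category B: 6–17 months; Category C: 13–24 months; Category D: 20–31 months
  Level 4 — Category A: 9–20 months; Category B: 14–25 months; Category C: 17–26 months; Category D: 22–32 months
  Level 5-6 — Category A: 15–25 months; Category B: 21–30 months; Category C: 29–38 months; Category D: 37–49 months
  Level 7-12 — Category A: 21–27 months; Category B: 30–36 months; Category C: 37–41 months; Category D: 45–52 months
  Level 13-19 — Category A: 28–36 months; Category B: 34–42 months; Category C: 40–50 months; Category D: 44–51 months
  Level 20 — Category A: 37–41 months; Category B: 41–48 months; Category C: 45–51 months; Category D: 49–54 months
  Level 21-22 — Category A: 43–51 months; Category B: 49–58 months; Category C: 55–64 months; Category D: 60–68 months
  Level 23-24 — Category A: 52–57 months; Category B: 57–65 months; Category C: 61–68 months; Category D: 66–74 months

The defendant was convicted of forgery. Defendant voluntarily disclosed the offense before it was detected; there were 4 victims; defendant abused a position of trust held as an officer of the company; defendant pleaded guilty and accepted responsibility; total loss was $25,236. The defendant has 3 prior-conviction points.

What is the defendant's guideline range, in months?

41-48 months

Base offense level for forgery: 17.
A1 does not apply.
A2 applies: 17 + 3 = 20.
A3 applies: 20 − 3 = 17.
A4 applies: 17 − 1 = 16.
A5 does not apply.
A6 applies (level before this adjustment is 16 ≥ 4, so +4): 16 + 4 = 20.
Final offense level: 20.
Criminal history: 3 prior points → Category B (2-3).
Level 20 falls in the 20 band.
Grid: Level 20 × Category B = 41-48 months.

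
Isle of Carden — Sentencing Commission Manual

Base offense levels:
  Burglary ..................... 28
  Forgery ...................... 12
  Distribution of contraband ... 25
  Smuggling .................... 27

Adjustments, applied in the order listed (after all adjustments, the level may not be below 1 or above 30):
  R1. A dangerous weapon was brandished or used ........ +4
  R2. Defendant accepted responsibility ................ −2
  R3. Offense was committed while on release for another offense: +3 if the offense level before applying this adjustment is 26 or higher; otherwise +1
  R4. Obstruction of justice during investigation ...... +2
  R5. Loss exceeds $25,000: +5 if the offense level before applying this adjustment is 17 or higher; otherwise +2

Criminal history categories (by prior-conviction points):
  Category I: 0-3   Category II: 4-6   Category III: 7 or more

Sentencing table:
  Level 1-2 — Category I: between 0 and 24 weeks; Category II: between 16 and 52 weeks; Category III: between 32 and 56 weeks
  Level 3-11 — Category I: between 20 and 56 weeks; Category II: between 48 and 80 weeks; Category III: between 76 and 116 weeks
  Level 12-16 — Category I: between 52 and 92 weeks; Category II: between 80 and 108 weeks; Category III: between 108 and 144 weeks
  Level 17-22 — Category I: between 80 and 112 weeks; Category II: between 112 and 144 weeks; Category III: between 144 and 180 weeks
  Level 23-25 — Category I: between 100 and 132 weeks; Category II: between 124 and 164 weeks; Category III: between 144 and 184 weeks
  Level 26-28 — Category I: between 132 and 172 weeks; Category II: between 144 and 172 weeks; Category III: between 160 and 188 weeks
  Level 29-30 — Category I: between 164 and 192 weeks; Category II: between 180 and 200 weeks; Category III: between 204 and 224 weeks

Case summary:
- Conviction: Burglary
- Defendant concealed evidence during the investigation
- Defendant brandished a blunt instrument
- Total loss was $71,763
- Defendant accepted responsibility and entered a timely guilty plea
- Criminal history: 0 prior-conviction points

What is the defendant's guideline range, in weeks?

Base offense level for burglary: 28.
R1 applies: 28 + 4 = 32.
R2 applies: 32 − 2 = 30.
R3 does not apply.
R4 applies: 30 + 2 = 32.
R5 applies (level before this adjustment is 32 ≥ 17, so +5): 32 + 5 = 37.
Level 37 exceeds the maximum of 30; capped at 30.
Final offense level: 30.
Criminal history: 0 prior points → Category I (0-3).
Level 30 falls in the 29-30 band.
Grid: Level 29-30 × Category I = 164-192 weeks.

164-192 weeks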